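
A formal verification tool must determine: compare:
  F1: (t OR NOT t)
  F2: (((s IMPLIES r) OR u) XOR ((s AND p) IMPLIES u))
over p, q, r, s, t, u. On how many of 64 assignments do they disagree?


F1 = (t OR NOT t)
F2 = (((s IMPLIES r) OR u) XOR ((s AND p) IMPLIES u))
Evaluate both on each of 64 rows (bits = p,q,r,s,t,u):
  row 0 [000000]: F1=1 F2=0 (differ) -> 1
  row 1 [000001]: F1=1 F2=0 (differ) -> 1
  row 2 [000010]: F1=1 F2=0 (differ) -> 1
  row 3 [000011]: F1=1 F2=0 (differ) -> 1
  row 4 [000100]: F1=1 F2=1 -> 0
  (every remaining row is evaluated the same way; all 64 results are listed next)
Full result column, 8 rows per line (p,q,r fixed per line; s,t,u runs 000..111 left to right):
  rows 0-7 [p,q,r=000]: 11110101  (ones: 6)
  rows 8-15 [p,q,r=001]: 11111111  (ones: 8)
  rows 16-23 [p,q,r=010]: 11110101  (ones: 6)
  rows 24-31 [p,q,r=011]: 11111111  (ones: 8)
  rows 32-39 [p,q,r=100]: 11111111  (ones: 8)
  rows 40-47 [p,q,r=101]: 11110101  (ones: 6)
  rows 48-55 [p,q,r=110]: 11111111  (ones: 8)
  rows 56-63 [p,q,r=111]: 11110101  (ones: 6)
Disagreements = 6+8+6+8+8+6+8+6 = 56

56


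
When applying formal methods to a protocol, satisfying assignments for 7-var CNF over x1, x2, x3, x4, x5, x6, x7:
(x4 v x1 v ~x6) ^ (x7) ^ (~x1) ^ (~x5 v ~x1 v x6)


CNF with 4 clauses over 7 vars (128 assignments).
An assignment satisfies CNF iff every clause has >=1 true literal.
Check each row (bits = x1,x2,x3,x4,x5,x6,x7; clause T/F shown):
  row 0 [0000000]: clauses=TFTT -> 0
  row 1 [0000001]: clauses=TTTT -> 1
  row 2 [0000010]: clauses=FFTT -> 0
  row 3 [0000011]: clauses=FTTT -> 0
  row 4 [0000100]: clauses=TFTT -> 0
  (every remaining row is evaluated the same way; all 128 results are listed next)
Full result column, 8 rows per line (x1,x2,x3,x4 fixed per line; x5,x6,x7 runs 000..111 left to right):
  rows 0-7 [x1,x2,x3,x4=0000]: 01000100  (ones: 2)
  rows 8-15 [x1,x2,x3,x4=0001]: 01010101  (ones: 4)
  rows 16-23 [x1,x2,x3,x4=0010]: 01000100  (ones: 2)
  rows 24-31 [x1,x2,x3,x4=0011]: 01010101  (ones: 4)
  rows 32-39 [x1,x2,x3,x4=0100]: 01000100  (ones: 2)
  rows 40-47 [x1,x2,x3,x4=0101]: 01010101  (ones: 4)
  rows 48-55 [x1,x2,x3,x4=0110]: 01000100  (ones: 2)
  rows 56-63 [x1,x2,x3,x4=0111]: 01010101  (ones: 4)
  rows 64-71 [x1,x2,x3,x4=1000]: 00000000  (ones: 0)
  rows 72-79 [x1,x2,x3,x4=1001]: 00000000  (ones: 0)
  rows 80-87 [x1,x2,x3,x4=1010]: 00000000  (ones: 0)
  rows 88-95 [x1,x2,x3,x4=1011]: 00000000  (ones: 0)
  rows 96-103 [x1,x2,x3,x4=1100]: 00000000  (ones: 0)
  rows 104-111 [x1,x2,x3,x4=1101]: 00000000  (ones: 0)
  rows 112-119 [x1,x2,x3,x4=1110]: 00000000  (ones: 0)
  rows 120-127 [x1,x2,x3,x4=1111]: 00000000  (ones: 0)
Satisfying assignments = 2+4+2+4+2+4+2+4+0+0+0+0+0+0+0+0 = 24

24


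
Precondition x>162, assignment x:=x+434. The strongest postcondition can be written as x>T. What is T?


Formula: sp(P, x:=E) = exists old_x. (x = E[old_x/x]) AND P[old_x/x] (old_x is the value of x before the assignment; eliminate old_x by solving x = E[old_x/x] for old_x)
Step 1: Precondition P: x>162, i.e. old_x > 162
Step 2: Assignment gives x = old_x + 434, so old_x = x - 434
Step 3: Substitute into P: x - 434 > 162
Step 4: Simplify: x > 162+434 = 596

596


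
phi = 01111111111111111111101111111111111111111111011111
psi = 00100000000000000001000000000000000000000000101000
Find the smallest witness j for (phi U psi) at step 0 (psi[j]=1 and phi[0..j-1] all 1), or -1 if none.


(phi U psi) at 0: need smallest j with psi[j]=1 and phi[i]=1 for all i in [0,j).
Scan from step 0:
  step 0: phi=0 -> phi-prefix broken from here
  step 2: psi=1 but phi already failed -> not a witness
  step 19: psi=1 but phi already failed -> not a witness
  step 44: psi=1 but phi already failed -> not a witness
  step 46: psi=1 but phi already failed -> not a witness
  end of trace: no witness -> -1
Witness step = -1

-1


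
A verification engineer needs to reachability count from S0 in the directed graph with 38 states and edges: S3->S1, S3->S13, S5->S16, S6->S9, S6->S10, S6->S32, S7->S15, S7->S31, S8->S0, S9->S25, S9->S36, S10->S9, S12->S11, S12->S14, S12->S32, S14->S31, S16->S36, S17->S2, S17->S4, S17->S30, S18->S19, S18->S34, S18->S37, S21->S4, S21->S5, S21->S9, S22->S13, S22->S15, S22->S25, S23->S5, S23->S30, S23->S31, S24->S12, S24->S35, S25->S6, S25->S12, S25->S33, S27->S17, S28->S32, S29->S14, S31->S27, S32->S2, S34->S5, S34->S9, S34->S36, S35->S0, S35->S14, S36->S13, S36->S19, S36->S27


BFS from S0:
  layer 0: {S0}
Reachable set: {S0}
Count = 1

1


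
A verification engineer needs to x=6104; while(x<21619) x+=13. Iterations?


Step 1: x goes from 6104 toward 21619 by 13; the body runs while x<21619, so iterations = ceil((bound-start)/step)
Step 2: Distance=15515
Step 3: ceil(15515/13)=1194

1194


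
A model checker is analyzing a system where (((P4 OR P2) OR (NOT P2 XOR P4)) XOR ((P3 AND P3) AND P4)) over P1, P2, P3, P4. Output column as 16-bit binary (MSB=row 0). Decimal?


Formula: (((P4 OR P2) OR (NOT P2 XOR P4)) XOR ((P3 AND P3) AND P4)) over P1, P2, P3, P4 (16 rows)
Evaluate each row (bits = P1,P2,P3,P4, MSB first):
  row 0 [0000]: (((0 OR 0) OR (NOT 0 XOR 0)) XOR ((0 AND 0) AND 0)) -> 1
  row 1 [0001]: (((1 OR 0) OR (NOT 0 XOR 1)) XOR ((0 AND 0) AND 1)) -> 1
  row 2 [0010]: (((0 OR 0) OR (NOT 0 XOR 0)) XOR ((1 AND 1) AND 0)) -> 1
  row 3 [0011]: (((1 OR 0) OR (NOT 0 XOR 1)) XOR ((1 AND 1) AND 1)) -> 0
  row 4 [0100]: (((0 OR 1) OR (NOT 1 XOR 0)) XOR ((0 AND 0) AND 0)) -> 1
  row 5 [0101]: (((1 OR 1) OR (NOT 1 XOR 1)) XOR ((0 AND 0) AND 1)) -> 1
  row 6 [0110]: (((0 OR 1) OR (NOT 1 XOR 0)) XOR ((1 AND 1) AND 0)) -> 1
  row 7 [0111]: (((1 OR 1) OR (NOT 1 XOR 1)) XOR ((1 AND 1) AND 1)) -> 0
  row 8 [1000]: (((0 OR 0) OR (NOT 0 XOR 0)) XOR ((0 AND 0) AND 0)) -> 1
  row 9 [1001]: (((1 OR 0) OR (NOT 0 XOR 1)) XOR ((0 AND 0) AND 1)) -> 1
  row 10 [1010]: (((0 OR 0) OR (NOT 0 XOR 0)) XOR ((1 AND 1) AND 0)) -> 1
  row 11 [1011]: (((1 OR 0) OR (NOT 0 XOR 1)) XOR ((1 AND 1) AND 1)) -> 0
  row 12 [1100]: (((0 OR 1) OR (NOT 1 XOR 0)) XOR ((0 AND 0) AND 0)) -> 1
  row 13 [1101]: (((1 OR 1) OR (NOT 1 XOR 1)) XOR ((0 AND 0) AND 1)) -> 1
  row 14 [1110]: (((0 OR 1) OR (NOT 1 XOR 0)) XOR ((1 AND 1) AND 0)) -> 1
  row 15 [1111]: (((1 OR 1) OR (NOT 1 XOR 1)) XOR ((1 AND 1) AND 1)) -> 0
Full result column, 4 rows per line (P1,P2 fixed per line; P3,P4 runs 00..11 left to right):
  rows 0-3 [P1,P2=00]: 1110  = hex E
  rows 4-7 [P1,P2=01]: 1110  = hex E
  rows 8-11 [P1,P2=10]: 1110  = hex E
  rows 12-15 [P1,P2=11]: 1110  = hex E
Output column (row 0 .. row 15) = 1110111011101110
Output column grouped in 4s = 1110 1110 1110 1110 = 0xEEEE
Convert to decimal digit by digit (value = value*16 + digit):
  E -> 14
  14*16 + 14 (E) = 238
  238*16 + 14 (E) = 3822
  3822*16 + 14 (E) = 61166
Decimal = 61166

61166


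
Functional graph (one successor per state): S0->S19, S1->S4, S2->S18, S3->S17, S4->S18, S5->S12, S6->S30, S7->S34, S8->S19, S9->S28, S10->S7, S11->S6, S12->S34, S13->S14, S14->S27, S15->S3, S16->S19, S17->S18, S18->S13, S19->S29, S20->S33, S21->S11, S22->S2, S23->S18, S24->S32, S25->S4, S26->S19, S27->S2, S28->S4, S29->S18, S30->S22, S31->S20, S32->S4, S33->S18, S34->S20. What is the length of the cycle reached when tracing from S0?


Trace from S0 until a state repeats:
  S0 -> S19 -> S29 -> S18 -> S13 -> S14 -> S27 -> S2 -> S18
S18 first seen at step 3, revisited at step 8.
Cycle length = 8 - 3 = 5

5


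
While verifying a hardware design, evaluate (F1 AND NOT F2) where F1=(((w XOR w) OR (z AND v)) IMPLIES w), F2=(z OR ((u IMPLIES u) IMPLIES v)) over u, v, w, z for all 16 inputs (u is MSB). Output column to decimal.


F1 = (((w XOR w) OR (z AND v)) IMPLIES w)
F2 = (z OR ((u IMPLIES u) IMPLIES v))
Counterexample to F1=>F2 is where F1=1 and F2=0.
Evaluate each row (bits = u,v,w,z, MSB first):
  row 0 [0000]: F1=1 F2=0 -> F1&~F2 -> 1
  row 1 [0001]: F1=1 F2=1 -> F1&~F2 -> 0
  row 2 [0010]: F1=1 F2=0 -> F1&~F2 -> 1
  row 3 [0011]: F1=1 F2=1 -> F1&~F2 -> 0
  row 4 [0100]: F1=1 F2=1 -> F1&~F2 -> 0
  row 5 [0101]: F1=0 F2=1 -> F1&~F2 -> 0
  row 6 [0110]: F1=1 F2=1 -> F1&~F2 -> 0
  row 7 [0111]: F1=1 F2=1 -> F1&~F2 -> 0
  row 8 [1000]: F1=1 F2=0 -> F1&~F2 -> 1
  row 9 [1001]: F1=1 F2=1 -> F1&~F2 -> 0
  row 10 [1010]: F1=1 F2=0 -> F1&~F2 -> 1
  row 11 [1011]: F1=1 F2=1 -> F1&~F2 -> 0
  row 12 [1100]: F1=1 F2=1 -> F1&~F2 -> 0
  row 13 [1101]: F1=0 F2=1 -> F1&~F2 -> 0
  row 14 [1110]: F1=1 F2=1 -> F1&~F2 -> 0
  row 15 [1111]: F1=1 F2=1 -> F1&~F2 -> 0
Full result column, 4 rows per line (u,v fixed per line; w,z runs 00..11 left to right):
  rows 0-3 [u,v=00]: 1010  = hex A
  rows 4-7 [u,v=01]: 0000  = hex 0
  rows 8-11 [u,v=10]: 1010  = hex A
  rows 12-15 [u,v=11]: 0000  = hex 0
Counterexample vector (row 0 .. row 15) = 1010000010100000
Output column grouped in 4s = 1010 0000 1010 0000 = 0xA0A0
Convert to decimal digit by digit (value = value*16 + digit):
  A -> 10
  10*16 + 0 = 160
  160*16 + 10 (A) = 2570
  2570*16 + 0 = 41120
Decimal = 41120

41120


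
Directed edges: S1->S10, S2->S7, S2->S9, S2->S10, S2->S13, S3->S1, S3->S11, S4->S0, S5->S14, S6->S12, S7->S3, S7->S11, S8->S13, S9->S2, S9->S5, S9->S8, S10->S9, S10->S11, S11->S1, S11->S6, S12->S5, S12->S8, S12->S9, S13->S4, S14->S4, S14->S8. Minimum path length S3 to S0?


BFS layer-by-layer from S3:
  dist 0: {S3}
  dist 1: {S1, S11}
  dist 2: {S6, S10}
  dist 3: {S9, S12}
  dist 4: {S2, S5, S8}
  dist 5: {S7, S13, S14}
  dist 6: {S4}
  dist 7: {S0}
  -> S0 reached at distance 7
Shortest path length = 7

7


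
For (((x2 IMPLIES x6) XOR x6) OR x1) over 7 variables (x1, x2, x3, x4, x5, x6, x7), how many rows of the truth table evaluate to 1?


Formula: (((x2 IMPLIES x6) XOR x6) OR x1) over 7 vars (128 rows)
Evaluate each row (x1, x2, x3, x4, x5, x6, x7 as bits, MSB first):
  row 0 [0000000]: (((0 IMPLIES 0) XOR 0) OR 0) -> 1
  row 1 [0000001]: (((0 IMPLIES 0) XOR 0) OR 0) -> 1
  row 2 [0000010]: (((0 IMPLIES 1) XOR 1) OR 0) -> 0
  row 3 [0000011]: (((0 IMPLIES 1) XOR 1) OR 0) -> 0
  row 4 [0000100]: (((0 IMPLIES 0) XOR 0) OR 0) -> 1
  (every remaining row is evaluated the same way; all 128 results are listed next)
Full result column, 8 rows per line (x1,x2,x3,x4 fixed per line; x5,x6,x7 runs 000..111 left to right):
  rows 0-7 [x1,x2,x3,x4=0000]: 11001100  (ones: 4)
  rows 8-15 [x1,x2,x3,x4=0001]: 11001100  (ones: 4)
  rows 16-23 [x1,x2,x3,x4=0010]: 11001100  (ones: 4)
  rows 24-31 [x1,x2,x3,x4=0011]: 11001100  (ones: 4)
  rows 32-39 [x1,x2,x3,x4=0100]: 00000000  (ones: 0)
  rows 40-47 [x1,x2,x3,x4=0101]: 00000000  (ones: 0)
  rows 48-55 [x1,x2,x3,x4=0110]: 00000000  (ones: 0)
  rows 56-63 [x1,x2,x3,x4=0111]: 00000000  (ones: 0)
  rows 64-71 [x1,x2,x3,x4=1000]: 11111111  (ones: 8)
  rows 72-79 [x1,x2,x3,x4=1001]: 11111111  (ones: 8)
  rows 80-87 [x1,x2,x3,x4=1010]: 11111111  (ones: 8)
  rows 88-95 [x1,x2,x3,x4=1011]: 11111111  (ones: 8)
  rows 96-103 [x1,x2,x3,x4=1100]: 11111111  (ones: 8)
  rows 104-111 [x1,x2,x3,x4=1101]: 11111111  (ones: 8)
  rows 112-119 [x1,x2,x3,x4=1110]: 11111111  (ones: 8)
  rows 120-127 [x1,x2,x3,x4=1111]: 11111111  (ones: 8)
Count of 1-rows = 4+4+4+4+0+0+0+0+8+8+8+8+8+8+8+8 = 80

80


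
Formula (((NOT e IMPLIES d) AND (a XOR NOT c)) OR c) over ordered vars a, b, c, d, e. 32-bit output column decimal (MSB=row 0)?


Formula: (((NOT e IMPLIES d) AND (a XOR NOT c)) OR c) over a, b, c, d, e (32 rows)
Evaluate each row (bits = a,b,c,d,e, MSB first):
  row 0 [00000]: (((NOT 0 IMPLIES 0) AND (0 XOR NOT 0)) OR 0) -> 0
  row 1 [00001]: (((NOT 1 IMPLIES 0) AND (0 XOR NOT 0)) OR 0) -> 1
  row 2 [00010]: (((NOT 0 IMPLIES 1) AND (0 XOR NOT 0)) OR 0) -> 1
  row 3 [00011]: (((NOT 1 IMPLIES 1) AND (0 XOR NOT 0)) OR 0) -> 1
  row 4 [00100]: (((NOT 0 IMPLIES 0) AND (0 XOR NOT 1)) OR 1) -> 1
  row 5 [00101]: (((NOT 1 IMPLIES 0) AND (0 XOR NOT 1)) OR 1) -> 1
  row 6 [00110]: (((NOT 0 IMPLIES 1) AND (0 XOR NOT 1)) OR 1) -> 1
  row 7 [00111]: (((NOT 1 IMPLIES 1) AND (0 XOR NOT 1)) OR 1) -> 1
  row 8 [01000]: (((NOT 0 IMPLIES 0) AND (0 XOR NOT 0)) OR 0) -> 0
  row 9 [01001]: (((NOT 1 IMPLIES 0) AND (0 XOR NOT 0)) OR 0) -> 1
  row 10 [01010]: (((NOT 0 IMPLIES 1) AND (0 XOR NOT 0)) OR 0) -> 1
  row 11 [01011]: (((NOT 1 IMPLIES 1) AND (0 XOR NOT 0)) OR 0) -> 1
  row 12 [01100]: (((NOT 0 IMPLIES 0) AND (0 XOR NOT 1)) OR 1) -> 1
  row 13 [01101]: (((NOT 1 IMPLIES 0) AND (0 XOR NOT 1)) OR 1) -> 1
  row 14 [01110]: (((NOT 0 IMPLIES 1) AND (0 XOR NOT 1)) OR 1) -> 1
  row 15 [01111]: (((NOT 1 IMPLIES 1) AND (0 XOR NOT 1)) OR 1) -> 1
  row 16 [10000]: (((NOT 0 IMPLIES 0) AND (1 XOR NOT 0)) OR 0) -> 0
  row 17 [10001]: (((NOT 1 IMPLIES 0) AND (1 XOR NOT 0)) OR 0) -> 0
  row 18 [10010]: (((NOT 0 IMPLIES 1) AND (1 XOR NOT 0)) OR 0) -> 0
  row 19 [10011]: (((NOT 1 IMPLIES 1) AND (1 XOR NOT 0)) OR 0) -> 0
  row 20 [10100]: (((NOT 0 IMPLIES 0) AND (1 XOR NOT 1)) OR 1) -> 1
  row 21 [10101]: (((NOT 1 IMPLIES 0) AND (1 XOR NOT 1)) OR 1) -> 1
  row 22 [10110]: (((NOT 0 IMPLIES 1) AND (1 XOR NOT 1)) OR 1) -> 1
  row 23 [10111]: (((NOT 1 IMPLIES 1) AND (1 XOR NOT 1)) OR 1) -> 1
  row 24 [11000]: (((NOT 0 IMPLIES 0) AND (1 XOR NOT 0)) OR 0) -> 0
  row 25 [11001]: (((NOT 1 IMPLIES 0) AND (1 XOR NOT 0)) OR 0) -> 0
  row 26 [11010]: (((NOT 0 IMPLIES 1) AND (1 XOR NOT 0)) OR 0) -> 0
  row 27 [11011]: (((NOT 1 IMPLIES 1) AND (1 XOR NOT 0)) OR 0) -> 0
  row 28 [11100]: (((NOT 0 IMPLIES 0) AND (1 XOR NOT 1)) OR 1) -> 1
  row 29 [11101]: (((NOT 1 IMPLIES 0) AND (1 XOR NOT 1)) OR 1) -> 1
  row 30 [11110]: (((NOT 0 IMPLIES 1) AND (1 XOR NOT 1)) OR 1) -> 1
  row 31 [11111]: (((NOT 1 IMPLIES 1) AND (1 XOR NOT 1)) OR 1) -> 1
Full result column, 4 rows per line (a,b,c fixed per line; d,e runs 00..11 left to right):
  rows 0-3 [a,b,c=000]: 0111  = hex 7
  rows 4-7 [a,b,c=001]: 1111  = hex F
  rows 8-11 [a,b,c=010]: 0111  = hex 7
  rows 12-15 [a,b,c=011]: 1111  = hex F
  rows 16-19 [a,b,c=100]: 0000  = hex 0
  rows 20-23 [a,b,c=101]: 1111  = hex F
  rows 24-27 [a,b,c=110]: 0000  = hex 0
  rows 28-31 [a,b,c=111]: 1111  = hex F
Output column (row 0 .. row 31) = 01111111011111110000111100001111
Output column grouped in 4s = 0111 1111 0111 1111 0000 1111 0000 1111 = 0x7F7F0F0F
Convert to decimal digit by digit (value = value*16 + digit):
  7 -> 7
  7*16 + 15 (F) = 127
  127*16 + 7 = 2039
  2039*16 + 15 (F) = 32639
  32639*16 + 0 = 522224
  522224*16 + 15 (F) = 8355599
  8355599*16 + 0 = 133689584
  133689584*16 + 15 (F) = 2139033359
Decimal = 2139033359

2139033359


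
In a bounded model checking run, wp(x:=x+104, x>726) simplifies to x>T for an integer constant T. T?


Formula: wp(x:=E, P) = P[E/x] (substitute E for x in postcondition)
Step 1: Postcondition: x>726
Step 2: Substitute x+104 for x: x+104>726
Step 3: Solve for x: x > 726-104 = 622

622


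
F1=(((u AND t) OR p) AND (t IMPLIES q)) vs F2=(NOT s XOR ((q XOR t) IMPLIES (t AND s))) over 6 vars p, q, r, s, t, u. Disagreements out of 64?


F1 = (((u AND t) OR p) AND (t IMPLIES q))
F2 = (NOT s XOR ((q XOR t) IMPLIES (t AND s)))
Evaluate both on each of 64 rows (bits = p,q,r,s,t,u):
  row 0 [000000]: F1=0 F2=0 -> 0
  row 1 [000001]: F1=0 F2=0 -> 0
  row 2 [000010]: F1=0 F2=1 (differ) -> 1
  row 3 [000011]: F1=0 F2=1 (differ) -> 1
  row 4 [000100]: F1=0 F2=1 (differ) -> 1
  (every remaining row is evaluated the same way; all 64 results are listed next)
Full result column, 8 rows per line (p,q,r fixed per line; s,t,u runs 000..111 left to right):
  rows 0-7 [p,q,r=000]: 00111111  (ones: 6)
  rows 8-15 [p,q,r=001]: 00111111  (ones: 6)
  rows 16-23 [p,q,r=010]: 11010010  (ones: 4)
  rows 24-31 [p,q,r=011]: 11010010  (ones: 4)
  rows 32-39 [p,q,r=100]: 11110011  (ones: 6)
  rows 40-47 [p,q,r=101]: 11110011  (ones: 6)
  rows 48-55 [p,q,r=110]: 00111100  (ones: 4)
  rows 56-63 [p,q,r=111]: 00111100  (ones: 4)
Disagreements = 6+6+4+4+6+6+4+4 = 40

40


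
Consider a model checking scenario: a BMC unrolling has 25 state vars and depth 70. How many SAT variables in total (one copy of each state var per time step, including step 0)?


BMC unrolls to depth k, creating one copy of each state var for steps 0..k.
Step count = 70 + 1 = 71 (steps 0 through 70)
Vars per step = 25
Total = 25 * 71 = 1775

1775


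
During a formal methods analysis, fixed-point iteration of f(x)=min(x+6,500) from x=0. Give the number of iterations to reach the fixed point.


Step 1: x=0, cap=500, increment=6
Step 2: x grows by 6 each step until capped at 500; fixed point is x=500
Step 3: iterations = ceil(500/6) = 84

84


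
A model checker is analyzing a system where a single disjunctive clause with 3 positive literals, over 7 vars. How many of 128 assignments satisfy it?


Step 1: Total=2^7=128
Step 2: Unsat when all 3 false: 2^4=16
Step 3: Sat=128-16=112

112


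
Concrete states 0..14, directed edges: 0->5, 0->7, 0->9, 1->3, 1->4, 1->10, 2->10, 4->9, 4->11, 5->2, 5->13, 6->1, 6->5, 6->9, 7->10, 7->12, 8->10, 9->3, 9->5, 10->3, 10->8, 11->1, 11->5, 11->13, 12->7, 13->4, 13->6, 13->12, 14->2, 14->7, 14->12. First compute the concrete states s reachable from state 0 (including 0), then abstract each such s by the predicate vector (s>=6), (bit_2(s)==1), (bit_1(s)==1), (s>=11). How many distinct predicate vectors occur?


BFS from 0:
Concrete reachable: {0, 1, 2, 3, 4, 5, 6, 7, 8, 9, 10, 11, 12, 13}
Abstract via predicates (s>=6), (bit_2(s)==1), (bit_1(s)==1), (s>=11):
  (0,0,0,0) <- {0, 1}
  (0,0,1,0) <- {2, 3}
  (0,1,0,0) <- {4, 5}
  (1,0,0,0) <- {8, 9}
  (1,0,1,0) <- {10}
  (1,0,1,1) <- {11}
  (1,1,0,1) <- {12, 13}
  (1,1,1,0) <- {6, 7}
Distinct abstract states = 8

8


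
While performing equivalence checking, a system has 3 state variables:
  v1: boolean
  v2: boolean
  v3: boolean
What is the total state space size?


State space = product of domain sizes of all variables.
Domain sizes:
  v1 (boolean): 2
  v2 (boolean): 2
  v3 (boolean): 2
Product = 2 * 2 * 2 = 8

8


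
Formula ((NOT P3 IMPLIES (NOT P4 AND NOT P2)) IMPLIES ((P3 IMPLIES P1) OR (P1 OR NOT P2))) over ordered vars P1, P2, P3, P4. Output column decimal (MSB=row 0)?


Formula: ((NOT P3 IMPLIES (NOT P4 AND NOT P2)) IMPLIES ((P3 IMPLIES P1) OR (P1 OR NOT P2))) over P1, P2, P3, P4 (16 rows)
Evaluate each row (bits = P1,P2,P3,P4, MSB first):
  row 0 [0000]: ((NOT 0 IMPLIES (NOT 0 AND NOT 0)) IMPLIES ((0 IMPLIES 0) OR (0 OR NOT 0))) -> 1
  row 1 [0001]: ((NOT 0 IMPLIES (NOT 1 AND NOT 0)) IMPLIES ((0 IMPLIES 0) OR (0 OR NOT 0))) -> 1
  row 2 [0010]: ((NOT 1 IMPLIES (NOT 0 AND NOT 0)) IMPLIES ((1 IMPLIES 0) OR (0 OR NOT 0))) -> 1
  row 3 [0011]: ((NOT 1 IMPLIES (NOT 1 AND NOT 0)) IMPLIES ((1 IMPLIES 0) OR (0 OR NOT 0))) -> 1
  row 4 [0100]: ((NOT 0 IMPLIES (NOT 0 AND NOT 1)) IMPLIES ((0 IMPLIES 0) OR (0 OR NOT 1))) -> 1
  row 5 [0101]: ((NOT 0 IMPLIES (NOT 1 AND NOT 1)) IMPLIES ((0 IMPLIES 0) OR (0 OR NOT 1))) -> 1
  row 6 [0110]: ((NOT 1 IMPLIES (NOT 0 AND NOT 1)) IMPLIES ((1 IMPLIES 0) OR (0 OR NOT 1))) -> 0
  row 7 [0111]: ((NOT 1 IMPLIES (NOT 1 AND NOT 1)) IMPLIES ((1 IMPLIES 0) OR (0 OR NOT 1))) -> 0
  row 8 [1000]: ((NOT 0 IMPLIES (NOT 0 AND NOT 0)) IMPLIES ((0 IMPLIES 1) OR (1 OR NOT 0))) -> 1
  row 9 [1001]: ((NOT 0 IMPLIES (NOT 1 AND NOT 0)) IMPLIES ((0 IMPLIES 1) OR (1 OR NOT 0))) -> 1
  row 10 [1010]: ((NOT 1 IMPLIES (NOT 0 AND NOT 0)) IMPLIES ((1 IMPLIES 1) OR (1 OR NOT 0))) -> 1
  row 11 [1011]: ((NOT 1 IMPLIES (NOT 1 AND NOT 0)) IMPLIES ((1 IMPLIES 1) OR (1 OR NOT 0))) -> 1
  row 12 [1100]: ((NOT 0 IMPLIES (NOT 0 AND NOT 1)) IMPLIES ((0 IMPLIES 1) OR (1 OR NOT 1))) -> 1
  row 13 [1101]: ((NOT 0 IMPLIES (NOT 1 AND NOT 1)) IMPLIES ((0 IMPLIES 1) OR (1 OR NOT 1))) -> 1
  row 14 [1110]: ((NOT 1 IMPLIES (NOT 0 AND NOT 1)) IMPLIES ((1 IMPLIES 1) OR (1 OR NOT 1))) -> 1
  row 15 [1111]: ((NOT 1 IMPLIES (NOT 1 AND NOT 1)) IMPLIES ((1 IMPLIES 1) OR (1 OR NOT 1))) -> 1
Full result column, 4 rows per line (P1,P2 fixed per line; P3,P4 runs 00..11 left to right):
  rows 0-3 [P1,P2=00]: 1111  = hex F
  rows 4-7 [P1,P2=01]: 1100  = hex C
  rows 8-11 [P1,P2=10]: 1111  = hex F
  rows 12-15 [P1,P2=11]: 1111  = hex F
Output column (row 0 .. row 15) = 1111110011111111
Output column grouped in 4s = 1111 1100 1111 1111 = 0xFCFF
Convert to decimal digit by digit (value = value*16 + digit):
  F -> 15
  15*16 + 12 (C) = 252
  252*16 + 15 (F) = 4047
  4047*16 + 15 (F) = 64767
Decimal = 64767

64767


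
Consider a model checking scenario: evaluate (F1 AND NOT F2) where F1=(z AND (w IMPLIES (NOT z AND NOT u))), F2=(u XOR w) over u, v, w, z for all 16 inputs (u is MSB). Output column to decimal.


F1 = (z AND (w IMPLIES (NOT z AND NOT u)))
F2 = (u XOR w)
Counterexample to F1=>F2 is where F1=1 and F2=0.
Evaluate each row (bits = u,v,w,z, MSB first):
  row 0 [0000]: F1=0 F2=0 -> F1&~F2 -> 0
  row 1 [0001]: F1=1 F2=0 -> F1&~F2 -> 1
  row 2 [0010]: F1=0 F2=1 -> F1&~F2 -> 0
  row 3 [0011]: F1=0 F2=1 -> F1&~F2 -> 0
  row 4 [0100]: F1=0 F2=0 -> F1&~F2 -> 0
  row 5 [0101]: F1=1 F2=0 -> F1&~F2 -> 1
  row 6 [0110]: F1=0 F2=1 -> F1&~F2 -> 0
  row 7 [0111]: F1=0 F2=1 -> F1&~F2 -> 0
  row 8 [1000]: F1=0 F2=1 -> F1&~F2 -> 0
  row 9 [1001]: F1=1 F2=1 -> F1&~F2 -> 0
  row 10 [1010]: F1=0 F2=0 -> F1&~F2 -> 0
  row 11 [1011]: F1=0 F2=0 -> F1&~F2 -> 0
  row 12 [1100]: F1=0 F2=1 -> F1&~F2 -> 0
  row 13 [1101]: F1=1 F2=1 -> F1&~F2 -> 0
  row 14 [1110]: F1=0 F2=0 -> F1&~F2 -> 0
  row 15 [1111]: F1=0 F2=0 -> F1&~F2 -> 0
Full result column, 4 rows per line (u,v fixed per line; w,z runs 00..11 left to right):
  rows 0-3 [u,v=00]: 0100  = hex 4
  rows 4-7 [u,v=01]: 0100  = hex 4
  rows 8-11 [u,v=10]: 0000  = hex 0
  rows 12-15 [u,v=11]: 0000  = hex 0
Counterexample vector (row 0 .. row 15) = 0100010000000000
Output column grouped in 4s = 0100 0100 0000 0000 = 0x4400
Convert to decimal digit by digit (value = value*16 + digit):
  4 -> 4
  4*16 + 4 = 68
  68*16 + 0 = 1088
  1088*16 + 0 = 17408
Decimal = 17408

17408


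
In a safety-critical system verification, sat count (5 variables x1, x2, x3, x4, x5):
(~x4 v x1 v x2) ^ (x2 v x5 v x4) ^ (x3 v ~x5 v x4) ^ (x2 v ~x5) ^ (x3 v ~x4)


CNF with 5 clauses over 5 vars (32 assignments).
An assignment satisfies CNF iff every clause has >=1 true literal.
Check each row (bits = x1,x2,x3,x4,x5; clause T/F shown):
  row 0 [00000]: clauses=TFTTT -> 0
  row 1 [00001]: clauses=TTFFT -> 0
  row 2 [00010]: clauses=FTTTF -> 0
  row 3 [00011]: clauses=FTTFF -> 0
  row 4 [00100]: clauses=TFTTT -> 0
  row 5 [00101]: clauses=TTTFT -> 0
  row 6 [00110]: clauses=FTTTT -> 0
  row 7 [00111]: clauses=FTTFT -> 0
  row 8 [01000]: clauses=TTTTT -> 1
  row 9 [01001]: clauses=TTFTT -> 0
  row 10 [01010]: clauses=TTTTF -> 0
  row 11 [01011]: clauses=TTTTF -> 0
  row 12 [01100]: clauses=TTTTT -> 1
  row 13 [01101]: clauses=TTTTT -> 1
  row 14 [01110]: clauses=TTTTT -> 1
  row 15 [01111]: clauses=TTTTT -> 1
  row 16 [10000]: clauses=TFTTT -> 0
  row 17 [10001]: clauses=TTFFT -> 0
  row 18 [10010]: clauses=TTTTF -> 0
  row 19 [10011]: clauses=TTTFF -> 0
  row 20 [10100]: clauses=TFTTT -> 0
  row 21 [10101]: clauses=TTTFT -> 0
  row 22 [10110]: clauses=TTTTT -> 1
  row 23 [10111]: clauses=TTTFT -> 0
  row 24 [11000]: clauses=TTTTT -> 1
  row 25 [11001]: clauses=TTFTT -> 0
  row 26 [11010]: clauses=TTTTF -> 0
  row 27 [11011]: clauses=TTTTF -> 0
  row 28 [11100]: clauses=TTTTT -> 1
  row 29 [11101]: clauses=TTTTT -> 1
  row 30 [11110]: clauses=TTTTT -> 1
  row 31 [11111]: clauses=TTTTT -> 1
Full result column, 8 rows per line (x1,x2 fixed per line; x3,x4,x5 runs 000..111 left to right):
  rows 0-7 [x1,x2=00]: 00000000  (ones: 0)
  rows 8-15 [x1,x2=01]: 10001111  (ones: 5)
  rows 16-23 [x1,x2=10]: 00000010  (ones: 1)
  rows 24-31 [x1,x2=11]: 10001111  (ones: 5)
Satisfying assignments = 0+5+1+5 = 11

11


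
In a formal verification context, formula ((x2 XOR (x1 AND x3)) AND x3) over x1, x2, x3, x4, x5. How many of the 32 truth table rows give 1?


Formula: ((x2 XOR (x1 AND x3)) AND x3) over 5 vars (32 rows)
Evaluate each row (x1, x2, x3, x4, x5 as bits, MSB first):
  row 0 [00000]: ((0 XOR (0 AND 0)) AND 0) -> 0
  row 1 [00001]: ((0 XOR (0 AND 0)) AND 0) -> 0
  row 2 [00010]: ((0 XOR (0 AND 0)) AND 0) -> 0
  row 3 [00011]: ((0 XOR (0 AND 0)) AND 0) -> 0
  row 4 [00100]: ((0 XOR (0 AND 1)) AND 1) -> 0
  row 5 [00101]: ((0 XOR (0 AND 1)) AND 1) -> 0
  row 6 [00110]: ((0 XOR (0 AND 1)) AND 1) -> 0
  row 7 [00111]: ((0 XOR (0 AND 1)) AND 1) -> 0
  row 8 [01000]: ((1 XOR (0 AND 0)) AND 0) -> 0
  row 9 [01001]: ((1 XOR (0 AND 0)) AND 0) -> 0
  row 10 [01010]: ((1 XOR (0 AND 0)) AND 0) -> 0
  row 11 [01011]: ((1 XOR (0 AND 0)) AND 0) -> 0
  row 12 [01100]: ((1 XOR (0 AND 1)) AND 1) -> 1
  row 13 [01101]: ((1 XOR (0 AND 1)) AND 1) -> 1
  row 14 [01110]: ((1 XOR (0 AND 1)) AND 1) -> 1
  row 15 [01111]: ((1 XOR (0 AND 1)) AND 1) -> 1
  row 16 [10000]: ((0 XOR (1 AND 0)) AND 0) -> 0
  row 17 [10001]: ((0 XOR (1 AND 0)) AND 0) -> 0
  row 18 [10010]: ((0 XOR (1 AND 0)) AND 0) -> 0
  row 19 [10011]: ((0 XOR (1 AND 0)) AND 0) -> 0
  row 20 [10100]: ((0 XOR (1 AND 1)) AND 1) -> 1
  row 21 [10101]: ((0 XOR (1 AND 1)) AND 1) -> 1
  row 22 [10110]: ((0 XOR (1 AND 1)) AND 1) -> 1
  row 23 [10111]: ((0 XOR (1 AND 1)) AND 1) -> 1
  row 24 [11000]: ((1 XOR (1 AND 0)) AND 0) -> 0
  row 25 [11001]: ((1 XOR (1 AND 0)) AND 0) -> 0
  row 26 [11010]: ((1 XOR (1 AND 0)) AND 0) -> 0
  row 27 [11011]: ((1 XOR (1 AND 0)) AND 0) -> 0
  row 28 [11100]: ((1 XOR (1 AND 1)) AND 1) -> 0
  row 29 [11101]: ((1 XOR (1 AND 1)) AND 1) -> 0
  row 30 [11110]: ((1 XOR (1 AND 1)) AND 1) -> 0
  row 31 [11111]: ((1 XOR (1 AND 1)) AND 1) -> 0
Full result column, 8 rows per line (x1,x2 fixed per line; x3,x4,x5 runs 000..111 left to right):
  rows 0-7 [x1,x2=00]: 00000000  (ones: 0)
  rows 8-15 [x1,x2=01]: 00001111  (ones: 4)
  rows 16-23 [x1,x2=10]: 00001111  (ones: 4)
  rows 24-31 [x1,x2=11]: 00000000  (ones: 0)
Count of 1-rows = 0+4+4+0 = 8

8


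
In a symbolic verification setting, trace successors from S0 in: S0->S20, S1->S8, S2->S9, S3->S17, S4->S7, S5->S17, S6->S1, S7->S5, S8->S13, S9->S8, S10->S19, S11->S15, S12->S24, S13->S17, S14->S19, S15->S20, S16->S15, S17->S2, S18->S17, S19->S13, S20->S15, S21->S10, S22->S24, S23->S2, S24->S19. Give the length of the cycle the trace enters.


Trace from S0 until a state repeats:
  S0 -> S20 -> S15 -> S20
S20 first seen at step 1, revisited at step 3.
Cycle length = 3 - 1 = 2

2


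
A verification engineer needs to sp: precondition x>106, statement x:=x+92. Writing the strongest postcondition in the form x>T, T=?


Formula: sp(P, x:=E) = exists old_x. (x = E[old_x/x]) AND P[old_x/x] (old_x is the value of x before the assignment; eliminate old_x by solving x = E[old_x/x] for old_x)
Step 1: Precondition P: x>106, i.e. old_x > 106
Step 2: Assignment gives x = old_x + 92, so old_x = x - 92
Step 3: Substitute into P: x - 92 > 106
Step 4: Simplify: x > 106+92 = 198

198


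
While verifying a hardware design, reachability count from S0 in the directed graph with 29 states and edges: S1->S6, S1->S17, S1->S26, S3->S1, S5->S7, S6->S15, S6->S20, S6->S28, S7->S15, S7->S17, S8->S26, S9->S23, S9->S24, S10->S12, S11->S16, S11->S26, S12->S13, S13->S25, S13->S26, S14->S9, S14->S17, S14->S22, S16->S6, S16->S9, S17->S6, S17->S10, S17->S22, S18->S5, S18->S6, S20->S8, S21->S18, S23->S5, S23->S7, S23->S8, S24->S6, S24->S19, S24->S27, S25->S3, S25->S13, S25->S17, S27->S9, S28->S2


BFS from S0:
  layer 0: {S0}
Reachable set: {S0}
Count = 1

1


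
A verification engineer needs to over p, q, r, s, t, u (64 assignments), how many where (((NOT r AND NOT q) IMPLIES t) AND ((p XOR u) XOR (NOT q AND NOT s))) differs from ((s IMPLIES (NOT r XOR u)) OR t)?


F1 = (((NOT r AND NOT q) IMPLIES t) AND ((p XOR u) XOR (NOT q AND NOT s)))
F2 = ((s IMPLIES (NOT r XOR u)) OR t)
Evaluate both on each of 64 rows (bits = p,q,r,s,t,u):
  row 0 [000000]: F1=0 F2=1 (differ) -> 1
  row 1 [000001]: F1=0 F2=1 (differ) -> 1
  row 2 [000010]: F1=1 F2=1 -> 0
  row 3 [000011]: F1=0 F2=1 (differ) -> 1
  row 4 [000100]: F1=0 F2=1 (differ) -> 1
  (every remaining row is evaluated the same way; all 64 results are listed next)
Full result column, 8 rows per line (p,q,r fixed per line; s,t,u runs 000..111 left to right):
  rows 0-7 [p,q,r=000]: 11011010  (ones: 5)
  rows 8-15 [p,q,r=001]: 01010010  (ones: 3)
  rows 16-23 [p,q,r=010]: 10101110  (ones: 5)
  rows 24-31 [p,q,r=011]: 10100010  (ones: 3)
  rows 32-39 [p,q,r=100]: 11101001  (ones: 5)
  rows 40-47 [p,q,r=101]: 10101101  (ones: 5)
  rows 48-55 [p,q,r=110]: 01010001  (ones: 3)
  rows 56-63 [p,q,r=111]: 01011101  (ones: 5)
Disagreements = 5+3+5+3+5+5+3+5 = 34

34


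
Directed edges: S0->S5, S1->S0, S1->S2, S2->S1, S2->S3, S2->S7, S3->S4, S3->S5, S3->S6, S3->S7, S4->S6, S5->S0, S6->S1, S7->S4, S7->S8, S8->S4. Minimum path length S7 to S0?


BFS layer-by-layer from S7:
  dist 0: {S7}
  dist 1: {S4, S8}
  dist 2: {S6}
  dist 3: {S1}
  dist 4: {S0, S2}
  -> S0 reached at distance 4
Shortest path length = 4

4


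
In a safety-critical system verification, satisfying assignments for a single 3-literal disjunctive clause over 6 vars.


Step 1: Total=2^6=64
Step 2: Unsat when all 3 false: 2^3=8
Step 3: Sat=64-8=56

56


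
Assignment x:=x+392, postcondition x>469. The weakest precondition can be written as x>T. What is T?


Formula: wp(x:=E, P) = P[E/x] (substitute E for x in postcondition)
Step 1: Postcondition: x>469
Step 2: Substitute x+392 for x: x+392>469
Step 3: Solve for x: x > 469-392 = 77

77


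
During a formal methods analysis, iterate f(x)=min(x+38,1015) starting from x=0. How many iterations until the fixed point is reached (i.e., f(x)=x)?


Step 1: x=0, cap=1015, increment=38
Step 2: x grows by 38 each step until capped at 1015; fixed point is x=1015
Step 3: iterations = ceil(1015/38) = 27

27


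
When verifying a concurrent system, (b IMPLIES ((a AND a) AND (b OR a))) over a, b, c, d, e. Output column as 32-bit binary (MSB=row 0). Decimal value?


Formula: (b IMPLIES ((a AND a) AND (b OR a))) over a, b, c, d, e (32 rows)
Evaluate each row (bits = a,b,c,d,e, MSB first):
  row 0 [00000]: (0 IMPLIES ((0 AND 0) AND (0 OR 0))) -> 1
  row 1 [00001]: (0 IMPLIES ((0 AND 0) AND (0 OR 0))) -> 1
  row 2 [00010]: (0 IMPLIES ((0 AND 0) AND (0 OR 0))) -> 1
  row 3 [00011]: (0 IMPLIES ((0 AND 0) AND (0 OR 0))) -> 1
  row 4 [00100]: (0 IMPLIES ((0 AND 0) AND (0 OR 0))) -> 1
  row 5 [00101]: (0 IMPLIES ((0 AND 0) AND (0 OR 0))) -> 1
  row 6 [00110]: (0 IMPLIES ((0 AND 0) AND (0 OR 0))) -> 1
  row 7 [00111]: (0 IMPLIES ((0 AND 0) AND (0 OR 0))) -> 1
  row 8 [01000]: (1 IMPLIES ((0 AND 0) AND (1 OR 0))) -> 0
  row 9 [01001]: (1 IMPLIES ((0 AND 0) AND (1 OR 0))) -> 0
  row 10 [01010]: (1 IMPLIES ((0 AND 0) AND (1 OR 0))) -> 0
  row 11 [01011]: (1 IMPLIES ((0 AND 0) AND (1 OR 0))) -> 0
  row 12 [01100]: (1 IMPLIES ((0 AND 0) AND (1 OR 0))) -> 0
  row 13 [01101]: (1 IMPLIES ((0 AND 0) AND (1 OR 0))) -> 0
  row 14 [01110]: (1 IMPLIES ((0 AND 0) AND (1 OR 0))) -> 0
  row 15 [01111]: (1 IMPLIES ((0 AND 0) AND (1 OR 0))) -> 0
  row 16 [10000]: (0 IMPLIES ((1 AND 1) AND (0 OR 1))) -> 1
  row 17 [10001]: (0 IMPLIES ((1 AND 1) AND (0 OR 1))) -> 1
  row 18 [10010]: (0 IMPLIES ((1 AND 1) AND (0 OR 1))) -> 1
  row 19 [10011]: (0 IMPLIES ((1 AND 1) AND (0 OR 1))) -> 1
  row 20 [10100]: (0 IMPLIES ((1 AND 1) AND (0 OR 1))) -> 1
  row 21 [10101]: (0 IMPLIES ((1 AND 1) AND (0 OR 1))) -> 1
  row 22 [10110]: (0 IMPLIES ((1 AND 1) AND (0 OR 1))) -> 1
  row 23 [10111]: (0 IMPLIES ((1 AND 1) AND (0 OR 1))) -> 1
  row 24 [11000]: (1 IMPLIES ((1 AND 1) AND (1 OR 1))) -> 1
  row 25 [11001]: (1 IMPLIES ((1 AND 1) AND (1 OR 1))) -> 1
  row 26 [11010]: (1 IMPLIES ((1 AND 1) AND (1 OR 1))) -> 1
  row 27 [11011]: (1 IMPLIES ((1 AND 1) AND (1 OR 1))) -> 1
  row 28 [11100]: (1 IMPLIES ((1 AND 1) AND (1 OR 1))) -> 1
  row 29 [11101]: (1 IMPLIES ((1 AND 1) AND (1 OR 1))) -> 1
  row 30 [11110]: (1 IMPLIES ((1 AND 1) AND (1 OR 1))) -> 1
  row 31 [11111]: (1 IMPLIES ((1 AND 1) AND (1 OR 1))) -> 1
Full result column, 4 rows per line (a,b,c fixed per line; d,e runs 00..11 left to right):
  rows 0-3 [a,b,c=000]: 1111  = hex F
  rows 4-7 [a,b,c=001]: 1111  = hex F
  rows 8-11 [a,b,c=010]: 0000  = hex 0
  rows 12-15 [a,b,c=011]: 0000  = hex 0
  rows 16-19 [a,b,c=100]: 1111  = hex F
  rows 20-23 [a,b,c=101]: 1111  = hex F
  rows 24-27 [a,b,c=110]: 1111  = hex F
  rows 28-31 [a,b,c=111]: 1111  = hex F
Output column (row 0 .. row 31) = 11111111000000001111111111111111
Output column grouped in 4s = 1111 1111 0000 0000 1111 1111 1111 1111 = 0xFF00FFFF
Convert to decimal digit by digit (value = value*16 + digit):
  F -> 15
  15*16 + 15 (F) = 255
  255*16 + 0 = 4080
  4080*16 + 0 = 65280
  65280*16 + 15 (F) = 1044495
  1044495*16 + 15 (F) = 16711935
  16711935*16 + 15 (F) = 267390975
  267390975*16 + 15 (F) = 4278255615
Decimal = 4278255615

4278255615


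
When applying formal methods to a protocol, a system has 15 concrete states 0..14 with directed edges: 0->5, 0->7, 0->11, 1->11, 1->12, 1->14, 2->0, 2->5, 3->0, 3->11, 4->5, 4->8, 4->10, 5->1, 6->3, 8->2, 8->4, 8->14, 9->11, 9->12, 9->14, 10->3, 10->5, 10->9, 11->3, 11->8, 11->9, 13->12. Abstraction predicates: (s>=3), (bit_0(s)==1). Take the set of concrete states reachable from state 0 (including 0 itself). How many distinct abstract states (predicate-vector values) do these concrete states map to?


BFS from 0:
Concrete reachable: {0, 1, 2, 3, 4, 5, 7, 8, 9, 10, 11, 12, 14}
Abstract via predicates (s>=3), (bit_0(s)==1):
  (0,0) <- {0, 2}
  (0,1) <- {1}
  (1,0) <- {4, 8, 10, 12, 14}
  (1,1) <- {3, 5, 7, 9, 11}
Distinct abstract states = 4

4


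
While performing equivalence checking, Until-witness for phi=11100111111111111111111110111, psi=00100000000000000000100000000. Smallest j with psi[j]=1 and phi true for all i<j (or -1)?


(phi U psi) at 0: need smallest j with psi[j]=1 and phi[i]=1 for all i in [0,j).
Scan from step 0:
  step 0: phi=1, psi=0 -> continue
  step 1: phi=1, psi=0 -> continue
  step 2: psi=1 and phi held for [0,2) -> witness found
Witness step = 2

2


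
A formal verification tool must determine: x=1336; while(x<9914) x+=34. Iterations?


Step 1: x goes from 1336 toward 9914 by 34; the body runs while x<9914, so iterations = ceil((bound-start)/step)
Step 2: Distance=8578
Step 3: ceil(8578/34)=253

253


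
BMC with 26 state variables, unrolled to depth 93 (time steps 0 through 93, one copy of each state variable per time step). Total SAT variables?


BMC unrolls to depth k, creating one copy of each state var for steps 0..k.
Step count = 93 + 1 = 94 (steps 0 through 93)
Vars per step = 26
Total = 26 * 94 = 2444

2444


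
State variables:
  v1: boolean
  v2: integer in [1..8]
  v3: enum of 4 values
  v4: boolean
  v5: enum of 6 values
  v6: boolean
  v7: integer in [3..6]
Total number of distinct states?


State space = product of domain sizes of all variables.
Domain sizes:
  v1 (boolean): 2
  v2 (integer in [1..8]): 8
  v3 (enum of 4 values): 4
  v4 (boolean): 2
  v5 (enum of 6 values): 6
  v6 (boolean): 2
  v7 (integer in [3..6]): 4
Product = 2 * 8 * 4 * 2 * 6 * 2 * 4 = 6144

6144


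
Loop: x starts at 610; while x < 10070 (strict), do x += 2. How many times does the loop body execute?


Step 1: x goes from 610 toward 10070 by 2; the body runs while x<10070, so iterations = ceil((bound-start)/step)
Step 2: Distance=9460
Step 3: ceil(9460/2)=4730

4730


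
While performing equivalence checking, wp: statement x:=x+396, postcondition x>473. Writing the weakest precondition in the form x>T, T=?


Formula: wp(x:=E, P) = P[E/x] (substitute E for x in postcondition)
Step 1: Postcondition: x>473
Step 2: Substitute x+396 for x: x+396>473
Step 3: Solve for x: x > 473-396 = 77

77


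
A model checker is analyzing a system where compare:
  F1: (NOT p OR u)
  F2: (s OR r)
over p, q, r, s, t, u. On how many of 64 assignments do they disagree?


F1 = (NOT p OR u)
F2 = (s OR r)
Evaluate both on each of 64 rows (bits = p,q,r,s,t,u):
  row 0 [000000]: F1=1 F2=0 (differ) -> 1
  row 1 [000001]: F1=1 F2=0 (differ) -> 1
  row 2 [000010]: F1=1 F2=0 (differ) -> 1
  row 3 [000011]: F1=1 F2=0 (differ) -> 1
  row 4 [000100]: F1=1 F2=1 -> 0
  (every remaining row is evaluated the same way; all 64 results are listed next)
Full result column, 8 rows per line (p,q,r fixed per line; s,t,u runs 000..111 left to right):
  rows 0-7 [p,q,r=000]: 11110000  (ones: 4)
  rows 8-15 [p,q,r=001]: 00000000  (ones: 0)
  rows 16-23 [p,q,r=010]: 11110000  (ones: 4)
  rows 24-31 [p,q,r=011]: 00000000  (ones: 0)
  rows 32-39 [p,q,r=100]: 01011010  (ones: 4)
  rows 40-47 [p,q,r=101]: 10101010  (ones: 4)
  rows 48-55 [p,q,r=110]: 01011010  (ones: 4)
  rows 56-63 [p,q,r=111]: 10101010  (ones: 4)
Disagreements = 4+0+4+0+4+4+4+4 = 24

24


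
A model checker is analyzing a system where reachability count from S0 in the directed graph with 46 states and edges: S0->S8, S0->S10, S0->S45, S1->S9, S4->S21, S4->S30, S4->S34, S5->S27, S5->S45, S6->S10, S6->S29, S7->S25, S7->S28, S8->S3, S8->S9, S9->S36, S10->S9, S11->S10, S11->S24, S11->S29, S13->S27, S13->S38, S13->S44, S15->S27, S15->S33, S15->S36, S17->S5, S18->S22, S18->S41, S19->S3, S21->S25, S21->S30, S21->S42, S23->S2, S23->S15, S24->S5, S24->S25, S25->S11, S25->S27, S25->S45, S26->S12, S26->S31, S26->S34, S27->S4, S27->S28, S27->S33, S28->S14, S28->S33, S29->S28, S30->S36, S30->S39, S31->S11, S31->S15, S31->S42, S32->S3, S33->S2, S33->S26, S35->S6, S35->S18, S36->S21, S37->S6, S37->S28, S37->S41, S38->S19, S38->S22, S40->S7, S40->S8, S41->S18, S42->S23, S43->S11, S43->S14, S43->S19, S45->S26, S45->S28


BFS from S0:
  layer 0: {S0}
  layer 1: {S8, S10, S45}
  layer 2: {S3, S9, S26, S28}
  layer 3: {S12, S14, S31, S33, S34, S36}
  layer 4: {S2, S11, S15, S21, S42}
  layer 5: {S23, S24, S25, S27, S29, S30}
  layer 6: {S4, S5, S39}
Reachable set: {S0, S2, S3, S4, S5, S8, S9, S10, S11, S12, S14, S15, S21, S23, S24, S25, S26, S27, S28, S29, S30, S31, S33, S34, S36, S39, S42, S45}
Count = 28

28


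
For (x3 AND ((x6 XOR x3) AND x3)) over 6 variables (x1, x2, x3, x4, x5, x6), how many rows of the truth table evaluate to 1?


Formula: (x3 AND ((x6 XOR x3) AND x3)) over 6 vars (64 rows)
Evaluate each row (x1, x2, x3, x4, x5, x6 as bits, MSB first):
  row 0 [000000]: (0 AND ((0 XOR 0) AND 0)) -> 0
  row 1 [000001]: (0 AND ((1 XOR 0) AND 0)) -> 0
  row 2 [000010]: (0 AND ((0 XOR 0) AND 0)) -> 0
  row 3 [000011]: (0 AND ((1 XOR 0) AND 0)) -> 0
  row 4 [000100]: (0 AND ((0 XOR 0) AND 0)) -> 0
  (every remaining row is evaluated the same way; all 64 results are listed next)
Full result column, 8 rows per line (x1,x2,x3 fixed per line; x4,x5,x6 runs 000..111 left to right):
  rows 0-7 [x1,x2,x3=000]: 00000000  (ones: 0)
  rows 8-15 [x1,x2,x3=001]: 10101010  (ones: 4)
  rows 16-23 [x1,x2,x3=010]: 00000000  (ones: 0)
  rows 24-31 [x1,x2,x3=011]: 10101010  (ones: 4)
  rows 32-39 [x1,x2,x3=100]: 00000000  (ones: 0)
  rows 40-47 [x1,x2,x3=101]: 10101010  (ones: 4)
  rows 48-55 [x1,x2,x3=110]: 00000000  (ones: 0)
  rows 56-63 [x1,x2,x3=111]: 10101010  (ones: 4)
Count of 1-rows = 0+4+0+4+0+4+0+4 = 16

16


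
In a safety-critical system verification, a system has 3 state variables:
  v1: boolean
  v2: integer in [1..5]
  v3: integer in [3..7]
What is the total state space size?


State space = product of domain sizes of all variables.
Domain sizes:
  v1 (boolean): 2
  v2 (integer in [1..5]): 5
  v3 (integer in [3..7]): 5
Product = 2 * 5 * 5 = 50

50


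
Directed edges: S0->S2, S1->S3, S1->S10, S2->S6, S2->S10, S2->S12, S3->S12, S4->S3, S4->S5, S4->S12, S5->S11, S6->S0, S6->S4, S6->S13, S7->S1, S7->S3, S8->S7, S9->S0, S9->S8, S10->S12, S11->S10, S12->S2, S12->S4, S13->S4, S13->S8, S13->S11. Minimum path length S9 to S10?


BFS layer-by-layer from S9:
  dist 0: {S9}
  dist 1: {S0, S8}
  dist 2: {S2, S7}
  dist 3: {S1, S3, S6, S10, S12}
  -> S10 reached at distance 3
Shortest path length = 3

3


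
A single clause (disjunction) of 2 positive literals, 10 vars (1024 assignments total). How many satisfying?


Step 1: Total=2^10=1024
Step 2: Unsat when all 2 false: 2^8=256
Step 3: Sat=1024-256=768

768


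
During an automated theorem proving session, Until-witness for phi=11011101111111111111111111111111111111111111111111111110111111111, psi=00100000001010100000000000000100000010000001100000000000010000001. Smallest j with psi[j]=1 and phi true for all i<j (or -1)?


(phi U psi) at 0: need smallest j with psi[j]=1 and phi[i]=1 for all i in [0,j).
Scan from step 0:
  step 0: phi=1, psi=0 -> continue
  step 1: phi=1, psi=0 -> continue
  step 2: psi=1 and phi held for [0,2) -> witness found
Witness step = 2

2
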